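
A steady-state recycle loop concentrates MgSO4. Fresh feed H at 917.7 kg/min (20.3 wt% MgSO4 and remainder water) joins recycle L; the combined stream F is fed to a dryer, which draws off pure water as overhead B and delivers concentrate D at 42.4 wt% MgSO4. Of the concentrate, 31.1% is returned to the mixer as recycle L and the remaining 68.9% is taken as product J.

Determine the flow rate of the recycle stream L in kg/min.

198.3 kg/min

Overall MgSO4 balance (none leaves overhead): MgSO4 in fresh feed = MgSO4 in product, i.e. 917.7×0.203 = (1−0.311)·D·0.424.
D = 186.29/(0.424×0.689) = 637.69 kg/min.
Recycle L = 0.311×637.69 = 198.32 kg/min.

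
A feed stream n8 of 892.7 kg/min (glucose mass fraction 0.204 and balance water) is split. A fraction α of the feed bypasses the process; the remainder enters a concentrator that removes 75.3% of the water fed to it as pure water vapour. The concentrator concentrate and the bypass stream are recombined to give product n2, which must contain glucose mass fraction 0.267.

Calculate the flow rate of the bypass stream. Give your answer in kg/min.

All 892.7×0.204 = 182.11 kg/min of glucose reaches n2, so n2 = 182.11/0.267 = 682.06 kg/min and vapour = 210.64 kg/min.
The evaporator receives (1−α)·892.7 of feed at 0.796 water and removes 0.753 of that water:
0.753×0.796×(1−α)×892.7 = 210.64
(1−α) = 210.64/535.07 = 0.3937;  α = 0.6063.
Bypass flow = 0.6063×892.7 = 541.28 kg/min.

541.3 kg/min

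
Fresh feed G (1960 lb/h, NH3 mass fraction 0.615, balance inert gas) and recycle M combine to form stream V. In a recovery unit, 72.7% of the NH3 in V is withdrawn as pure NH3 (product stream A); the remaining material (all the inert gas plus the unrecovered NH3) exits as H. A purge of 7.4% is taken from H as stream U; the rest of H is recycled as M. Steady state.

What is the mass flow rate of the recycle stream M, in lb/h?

9851 lb/h

inert gas enters only via G and leaves only via the purge: 1960×0.385 = 0.074×(inert gas in H), and the recovery unit passes all inert gas, so inert gas in V = inert gas in H = 10197 lb/h.
NH3 in V: m_A = 1960×0.615 + (1−0.074)·(1−0.727)·m_A, so m_A = 1205.4/0.7472 = 1613.2 lb/h.
H = (1−0.727)×1613.2 + 10197 = 10638 lb/h.
Recycle M = (1−0.074)×10638 = 9850.5 lb/h.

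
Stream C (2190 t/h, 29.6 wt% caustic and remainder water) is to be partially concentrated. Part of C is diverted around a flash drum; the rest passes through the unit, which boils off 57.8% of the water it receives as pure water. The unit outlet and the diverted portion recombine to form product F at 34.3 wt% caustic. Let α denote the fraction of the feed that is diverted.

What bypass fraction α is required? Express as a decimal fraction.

0.663

All 2190×0.296 = 648.24 t/h of caustic reaches F, so F = 648.24/0.343 = 1889.9 t/h and vapour = 300.09 t/h.
The evaporator receives (1−α)·2190 of feed at 0.704 water and removes 0.578 of that water:
0.578×0.704×(1−α)×2190 = 300.09
(1−α) = 300.09/891.14 = 0.3367;  α = 0.6633.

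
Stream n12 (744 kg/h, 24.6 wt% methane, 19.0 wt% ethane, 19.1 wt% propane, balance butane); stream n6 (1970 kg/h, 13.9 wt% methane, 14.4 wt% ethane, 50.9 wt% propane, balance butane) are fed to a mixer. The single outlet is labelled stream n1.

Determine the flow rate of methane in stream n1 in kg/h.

456.9 kg/h

methane out = methane in = 744×0.246 + 1970×0.139 = 456.85 kg/h.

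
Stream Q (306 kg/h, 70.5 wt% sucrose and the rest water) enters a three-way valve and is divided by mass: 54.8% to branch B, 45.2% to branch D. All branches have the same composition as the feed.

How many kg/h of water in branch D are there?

Branch D total = 0.452×306 = 138.31 kg/h.
water in D = 0.295×138.31 = 40.802 kg/h.

40.8 kg/h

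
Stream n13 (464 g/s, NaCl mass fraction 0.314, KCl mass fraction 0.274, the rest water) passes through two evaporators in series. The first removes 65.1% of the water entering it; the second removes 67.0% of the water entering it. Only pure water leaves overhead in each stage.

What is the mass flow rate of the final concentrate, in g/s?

294.8 g/s

water in feed = 464×0.412 = 191.17 g/s.
After stage 1: water left = (1−0.651)×191.17 = 66.718; stream total = 339.55 g/s.
After stage 2: water left = (1−0.670)×66.718 = 22.017; final concentrate = 294.85 g/s.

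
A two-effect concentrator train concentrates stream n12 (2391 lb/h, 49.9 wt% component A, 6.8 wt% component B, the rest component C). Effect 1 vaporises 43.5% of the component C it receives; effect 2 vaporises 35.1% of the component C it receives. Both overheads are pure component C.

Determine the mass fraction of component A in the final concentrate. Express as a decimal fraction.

component C in feed = 2391×0.433 = 1035.3 lb/h.
After stage 1: component C left = (1−0.435)×1035.3 = 584.95; stream total = 1940.6 lb/h.
After stage 2: component C left = (1−0.351)×584.95 = 379.63; final concentrate = 1735.3 lb/h.
component A fraction = 1193.1/1735.3 = 0.688.

0.688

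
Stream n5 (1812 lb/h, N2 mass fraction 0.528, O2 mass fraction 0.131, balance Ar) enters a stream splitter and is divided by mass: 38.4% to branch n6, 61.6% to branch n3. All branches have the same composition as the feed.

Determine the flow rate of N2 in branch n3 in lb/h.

589.3 lb/h

Branch n3 total = 0.616×1812 = 1116.2 lb/h.
N2 in n3 = 0.528×1116.2 = 589.35 lb/h.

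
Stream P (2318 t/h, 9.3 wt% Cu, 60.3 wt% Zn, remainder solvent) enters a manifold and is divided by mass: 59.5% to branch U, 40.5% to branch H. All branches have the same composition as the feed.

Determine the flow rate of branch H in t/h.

Branch H flow = 0.405×2318 = 938.79 t/h.

938.8 t/h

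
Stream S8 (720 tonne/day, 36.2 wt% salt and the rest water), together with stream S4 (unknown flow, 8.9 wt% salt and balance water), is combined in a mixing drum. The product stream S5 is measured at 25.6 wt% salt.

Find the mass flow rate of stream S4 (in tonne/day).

457 tonne/day

Let S4 be the unknown flow. Total out = 720 + S4.
salt balance: 260.64 + 0.089·S4 = 0.256·(720 + S4)
(0.089 − 0.256)·S4 = 0.256×720 − 260.64 = -76.32
S4 = -76.32 / -0.167 = 457.01 tonne/day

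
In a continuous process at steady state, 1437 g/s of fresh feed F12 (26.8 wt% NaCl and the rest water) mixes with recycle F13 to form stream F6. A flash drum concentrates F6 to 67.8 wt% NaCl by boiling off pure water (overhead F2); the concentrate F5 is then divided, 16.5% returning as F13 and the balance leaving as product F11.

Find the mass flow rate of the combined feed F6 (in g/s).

Overall NaCl balance (none leaves overhead): NaCl in fresh feed = NaCl in product, i.e. 1437×0.268 = (1−0.165)·F5·0.678.
F5 = 385.12/(0.678×0.835) = 680.26 g/s.
Recycle F13 = 0.165×680.26 = 112.24 g/s.
Combined feed F6 = 1437 + 112.24 = 1549.2 g/s.

1549 g/s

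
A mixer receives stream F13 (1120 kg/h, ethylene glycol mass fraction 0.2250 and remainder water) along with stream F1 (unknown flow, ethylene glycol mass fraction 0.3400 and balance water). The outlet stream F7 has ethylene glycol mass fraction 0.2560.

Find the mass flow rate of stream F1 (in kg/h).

Let F1 be the unknown flow. Total out = 1120 + F1.
ethylene glycol balance: 252 + 0.340·F1 = 0.256·(1120 + F1)
(0.340 − 0.256)·F1 = 0.256×1120 − 252 = 34.72
F1 = 34.72 / 0.084 = 413.33 kg/h

413.3 kg/h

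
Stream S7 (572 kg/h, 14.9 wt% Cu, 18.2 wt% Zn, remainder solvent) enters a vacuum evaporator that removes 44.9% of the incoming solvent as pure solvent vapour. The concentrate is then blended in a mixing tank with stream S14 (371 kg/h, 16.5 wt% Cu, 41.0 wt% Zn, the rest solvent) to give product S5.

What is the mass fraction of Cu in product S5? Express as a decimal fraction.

Vapour removed = 0.449×0.669×572 = 171.82 kg/h; concentrate = 400.18 kg/h.
Cu reaching the mixer = 85.228 (from concentrate) + 371×0.165 = 146.44 kg/h.
Product flow = 400.18 + 371 = 771.18 kg/h; Cu fraction = 0.1899.

0.1899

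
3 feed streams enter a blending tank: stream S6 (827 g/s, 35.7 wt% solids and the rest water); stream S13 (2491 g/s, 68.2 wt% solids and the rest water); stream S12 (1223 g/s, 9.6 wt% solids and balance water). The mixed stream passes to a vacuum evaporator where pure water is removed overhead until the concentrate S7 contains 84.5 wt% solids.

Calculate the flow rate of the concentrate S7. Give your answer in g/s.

2499 g/s

solids entering = 827×0.357 + 2491×0.682 + 1223×0.096 = 2111.5 g/s.
All solids reports to S7, so S7 = 2111.5/0.845 = 2498.8 g/s.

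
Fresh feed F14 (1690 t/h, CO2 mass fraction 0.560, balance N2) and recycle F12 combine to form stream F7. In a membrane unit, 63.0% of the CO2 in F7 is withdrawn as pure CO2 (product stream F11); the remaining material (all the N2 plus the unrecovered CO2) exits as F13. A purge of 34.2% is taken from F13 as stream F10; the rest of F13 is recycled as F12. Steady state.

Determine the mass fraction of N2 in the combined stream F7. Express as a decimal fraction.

N2 enters only via F14 and leaves only via the purge: 1690×0.440 = 0.342×(N2 in F13), and the membrane unit passes all N2, so N2 in F7 = N2 in F13 = 2174.3 t/h.
CO2 in F7: m_A = 1690×0.560 + (1−0.342)·(1−0.630)·m_A, so m_A = 946.4/0.7565 = 1251 t/h.
F7 = 1251 + 2174.3 = 3425.2 t/h.
N2 fraction in F7 = 2174.3/3425.2 = 0.635.

0.635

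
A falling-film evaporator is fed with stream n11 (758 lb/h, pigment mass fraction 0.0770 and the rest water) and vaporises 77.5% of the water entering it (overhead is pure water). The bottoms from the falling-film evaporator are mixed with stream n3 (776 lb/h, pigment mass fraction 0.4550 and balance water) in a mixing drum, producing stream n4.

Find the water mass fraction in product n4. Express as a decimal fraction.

0.5851

Vapour removed = 0.775×0.923×758 = 542.22 lb/h; concentrate = 215.78 lb/h.
water reaching the mixer = 157.42 (from concentrate) + 776×0.545 = 580.34 lb/h.
Product flow = 215.78 + 776 = 991.78 lb/h; water fraction = 0.5851.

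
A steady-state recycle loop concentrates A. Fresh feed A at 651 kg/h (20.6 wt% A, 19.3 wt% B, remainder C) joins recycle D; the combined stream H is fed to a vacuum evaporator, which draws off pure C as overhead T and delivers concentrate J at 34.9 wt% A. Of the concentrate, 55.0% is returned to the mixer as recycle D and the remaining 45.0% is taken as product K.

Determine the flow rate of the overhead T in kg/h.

266.7 kg/h

Overall A balance (none leaves overhead): A in fresh feed = A in product, i.e. 651×0.206 = (1−0.550)·J·0.349.
J = 134.11/(0.349×0.450) = 853.91 kg/h.
Recycle D = 0.550×853.91 = 469.65 kg/h.
Combined feed H = 651 + 469.65 = 1120.6 kg/h.
Overhead T = H − J = 1120.6 − 853.91 = 266.74 kg/h.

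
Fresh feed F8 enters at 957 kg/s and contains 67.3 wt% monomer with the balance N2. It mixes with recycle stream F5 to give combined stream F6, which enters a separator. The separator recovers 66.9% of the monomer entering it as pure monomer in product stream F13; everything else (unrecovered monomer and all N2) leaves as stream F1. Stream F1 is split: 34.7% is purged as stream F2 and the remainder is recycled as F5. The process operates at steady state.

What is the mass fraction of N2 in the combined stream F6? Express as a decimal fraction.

N2 enters only via F8 and leaves only via the purge: 957×0.327 = 0.347×(N2 in F1), and the separator passes all N2, so N2 in F6 = N2 in F1 = 901.84 kg/s.
monomer in F6: m_A = 957×0.673 + (1−0.347)·(1−0.669)·m_A, so m_A = 644.06/0.7839 = 821.66 kg/s.
F6 = 821.66 + 901.84 = 1723.5 kg/s.
N2 fraction in F6 = 901.84/1723.5 = 0.523.

0.523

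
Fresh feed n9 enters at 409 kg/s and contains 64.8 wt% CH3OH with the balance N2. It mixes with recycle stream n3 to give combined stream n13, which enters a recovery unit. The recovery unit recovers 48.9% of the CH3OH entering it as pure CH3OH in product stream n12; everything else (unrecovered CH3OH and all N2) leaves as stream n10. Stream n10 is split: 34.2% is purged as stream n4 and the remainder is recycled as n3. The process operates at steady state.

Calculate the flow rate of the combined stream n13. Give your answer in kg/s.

N2 enters only via n9 and leaves only via the purge: 409×0.352 = 0.342×(N2 in n10), and the recovery unit passes all N2, so N2 in n13 = N2 in n10 = 420.96 kg/s.
CH3OH in n13: m_A = 409×0.648 + (1−0.342)·(1−0.489)·m_A, so m_A = 265.03/0.6638 = 399.29 kg/s.
n13 = 399.29 + 420.96 = 820.25 kg/s.

820.2 kg/s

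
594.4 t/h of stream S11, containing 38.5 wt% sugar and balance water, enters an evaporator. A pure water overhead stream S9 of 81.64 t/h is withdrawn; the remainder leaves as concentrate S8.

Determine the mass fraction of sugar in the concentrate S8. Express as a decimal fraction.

sugar is not removed: 594.4×0.385 = 228.84 t/h of sugar enters S8.
Concentrate = 594.4 − 81.64 = 512.76 t/h.
Mass fraction = 228.84/512.76 = 0.446.

0.446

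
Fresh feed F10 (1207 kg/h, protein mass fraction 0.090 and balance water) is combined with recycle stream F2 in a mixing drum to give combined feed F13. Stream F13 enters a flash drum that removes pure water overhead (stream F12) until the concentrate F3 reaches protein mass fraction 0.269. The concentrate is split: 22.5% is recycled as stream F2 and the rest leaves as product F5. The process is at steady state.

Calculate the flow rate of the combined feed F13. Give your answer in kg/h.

1324 kg/h

Overall protein balance (none leaves overhead): protein in fresh feed = protein in product, i.e. 1207×0.090 = (1−0.225)·F3·0.269.
F3 = 108.63/(0.269×0.775) = 521.07 kg/h.
Recycle F2 = 0.225×521.07 = 117.24 kg/h.
Combined feed F13 = 1207 + 117.24 = 1324.2 kg/h.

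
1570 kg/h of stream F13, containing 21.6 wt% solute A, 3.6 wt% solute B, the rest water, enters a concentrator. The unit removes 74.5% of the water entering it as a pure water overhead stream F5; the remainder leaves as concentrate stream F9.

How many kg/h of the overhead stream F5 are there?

water entering = 1570×0.748 = 1174.4 kg/h; overhead removed = 0.745×1174.4 = 874.9 kg/h.

874.9 kg/h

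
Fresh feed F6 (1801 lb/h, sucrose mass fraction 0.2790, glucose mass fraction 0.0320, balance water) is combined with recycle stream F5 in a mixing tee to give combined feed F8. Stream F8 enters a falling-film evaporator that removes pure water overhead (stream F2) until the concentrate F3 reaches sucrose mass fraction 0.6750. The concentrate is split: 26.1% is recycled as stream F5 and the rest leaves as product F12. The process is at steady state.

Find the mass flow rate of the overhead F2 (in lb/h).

1057 lb/h

Overall sucrose balance (none leaves overhead): sucrose in fresh feed = sucrose in product, i.e. 1801×0.279 = (1−0.261)·F3·0.675.
F3 = 502.48/(0.675×0.739) = 1007.3 lb/h.
Recycle F5 = 0.261×1007.3 = 262.91 lb/h.
Combined feed F8 = 1801 + 262.91 = 2063.9 lb/h.
Overhead F2 = F8 − F3 = 2063.9 − 1007.3 = 1056.6 lb/h.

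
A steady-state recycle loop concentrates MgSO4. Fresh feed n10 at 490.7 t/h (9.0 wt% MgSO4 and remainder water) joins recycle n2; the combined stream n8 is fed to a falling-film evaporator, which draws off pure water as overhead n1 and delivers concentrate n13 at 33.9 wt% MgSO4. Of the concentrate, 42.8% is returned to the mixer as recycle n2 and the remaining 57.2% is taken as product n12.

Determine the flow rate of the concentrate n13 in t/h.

227.8 t/h

Overall MgSO4 balance (none leaves overhead): MgSO4 in fresh feed = MgSO4 in product, i.e. 490.7×0.090 = (1−0.428)·n13·0.339.
n13 = 44.163/(0.339×0.572) = 227.75 t/h.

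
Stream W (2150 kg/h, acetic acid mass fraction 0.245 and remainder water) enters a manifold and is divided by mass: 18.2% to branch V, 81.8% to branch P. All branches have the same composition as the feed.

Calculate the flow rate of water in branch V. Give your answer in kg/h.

Branch V total = 0.182×2150 = 391.3 kg/h.
water in V = 0.755×391.3 = 295.43 kg/h.

295.4 kg/h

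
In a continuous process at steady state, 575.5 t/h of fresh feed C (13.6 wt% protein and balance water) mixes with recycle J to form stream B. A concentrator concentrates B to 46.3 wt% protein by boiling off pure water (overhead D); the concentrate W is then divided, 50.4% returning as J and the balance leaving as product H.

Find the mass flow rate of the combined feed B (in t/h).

Overall protein balance (none leaves overhead): protein in fresh feed = protein in product, i.e. 575.5×0.136 = (1−0.504)·W·0.463.
W = 78.268/(0.463×0.496) = 340.82 t/h.
Recycle J = 0.504×340.82 = 171.77 t/h.
Combined feed B = 575.5 + 171.77 = 747.27 t/h.

747.3 t/h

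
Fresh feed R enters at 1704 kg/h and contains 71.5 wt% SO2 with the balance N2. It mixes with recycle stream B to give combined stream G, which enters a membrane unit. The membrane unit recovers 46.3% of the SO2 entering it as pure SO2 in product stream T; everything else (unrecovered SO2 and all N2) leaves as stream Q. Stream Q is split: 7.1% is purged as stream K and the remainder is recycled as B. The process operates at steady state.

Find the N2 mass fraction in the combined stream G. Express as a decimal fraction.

N2 enters only via R and leaves only via the purge: 1704×0.285 = 0.071×(N2 in Q), and the membrane unit passes all N2, so N2 in G = N2 in Q = 6840 kg/h.
SO2 in G: m_A = 1704×0.715 + (1−0.071)·(1−0.463)·m_A, so m_A = 1218.4/0.5011 = 2431.2 kg/h.
G = 2431.2 + 6840 = 9271.2 kg/h.
N2 fraction in G = 6840/9271.2 = 0.738.

0.738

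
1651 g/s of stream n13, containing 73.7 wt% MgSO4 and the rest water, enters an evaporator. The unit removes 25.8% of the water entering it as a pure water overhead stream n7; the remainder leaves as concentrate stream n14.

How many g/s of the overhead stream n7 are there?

112 g/s

water entering = 1651×0.263 = 434.21 g/s; overhead removed = 0.258×434.21 = 112.03 g/s.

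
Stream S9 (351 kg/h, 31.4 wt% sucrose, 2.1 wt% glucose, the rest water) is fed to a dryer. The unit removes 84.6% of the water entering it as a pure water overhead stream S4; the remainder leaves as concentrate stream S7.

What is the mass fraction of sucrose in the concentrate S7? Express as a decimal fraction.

0.7179

sucrose is not removed: 351×0.314 = 110.21 kg/h of sucrose enters S7.
water entering = 351×0.665 = 233.42 kg/h; overhead removed = 0.846×233.42 = 197.47 kg/h.
Concentrate = 351 − 197.47 = 153.53 kg/h.
Mass fraction = 110.21/153.53 = 0.7179.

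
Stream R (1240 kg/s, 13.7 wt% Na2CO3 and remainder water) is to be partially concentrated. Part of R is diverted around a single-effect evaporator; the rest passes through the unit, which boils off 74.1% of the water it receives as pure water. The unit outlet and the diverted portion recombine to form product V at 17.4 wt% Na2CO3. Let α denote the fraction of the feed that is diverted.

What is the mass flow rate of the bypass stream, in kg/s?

All 1240×0.137 = 169.88 kg/s of Na2CO3 reaches V, so V = 169.88/0.174 = 976.32 kg/s and vapour = 263.68 kg/s.
The evaporator receives (1−α)·1240 of feed at 0.863 water and removes 0.741 of that water:
0.741×0.863×(1−α)×1240 = 263.68
(1−α) = 263.68/792.96 = 0.3325;  α = 0.6675.
Bypass flow = 0.6675×1240 = 827.67 kg/s.

827.7 kg/s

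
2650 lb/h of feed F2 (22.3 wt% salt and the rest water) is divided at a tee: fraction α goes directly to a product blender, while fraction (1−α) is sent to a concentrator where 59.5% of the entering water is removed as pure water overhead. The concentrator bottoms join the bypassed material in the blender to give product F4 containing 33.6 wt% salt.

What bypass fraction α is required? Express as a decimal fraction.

All 2650×0.223 = 590.95 lb/h of salt reaches F4, so F4 = 590.95/0.336 = 1758.8 lb/h and vapour = 891.22 lb/h.
The evaporator receives (1−α)·2650 of feed at 0.777 water and removes 0.595 of that water:
0.595×0.777×(1−α)×2650 = 891.22
(1−α) = 891.22/1225.1 = 0.7274;  α = 0.2726.

0.273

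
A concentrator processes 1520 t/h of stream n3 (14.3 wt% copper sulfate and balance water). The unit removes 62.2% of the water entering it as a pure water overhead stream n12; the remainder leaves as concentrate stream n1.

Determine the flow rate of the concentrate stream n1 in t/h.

water entering = 1520×0.857 = 1302.6 t/h; overhead removed = 0.622×1302.6 = 810.24 t/h.
Concentrate = 1520 − 810.24 = 709.76 t/h.

709.8 t/h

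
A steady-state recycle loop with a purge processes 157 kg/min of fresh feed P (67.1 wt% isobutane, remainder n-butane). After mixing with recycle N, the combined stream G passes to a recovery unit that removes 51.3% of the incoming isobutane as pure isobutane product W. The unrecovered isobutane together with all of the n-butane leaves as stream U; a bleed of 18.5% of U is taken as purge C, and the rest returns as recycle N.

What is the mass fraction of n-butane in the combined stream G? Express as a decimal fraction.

0.6151

n-butane enters only via P and leaves only via the purge: 157×0.329 = 0.185×(n-butane in U), and the recovery unit passes all n-butane, so n-butane in G = n-butane in U = 279.21 kg/min.
isobutane in G: m_A = 157×0.671 + (1−0.185)·(1−0.513)·m_A, so m_A = 105.35/0.6031 = 174.68 kg/min.
G = 174.68 + 279.21 = 453.88 kg/min.
n-butane fraction in G = 279.21/453.88 = 0.6151.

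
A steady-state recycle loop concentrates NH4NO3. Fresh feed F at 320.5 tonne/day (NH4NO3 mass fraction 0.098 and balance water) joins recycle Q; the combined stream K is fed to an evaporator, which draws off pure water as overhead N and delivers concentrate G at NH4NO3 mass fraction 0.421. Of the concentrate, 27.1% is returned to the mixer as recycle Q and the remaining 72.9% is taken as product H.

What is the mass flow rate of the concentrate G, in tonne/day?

Overall NH4NO3 balance (none leaves overhead): NH4NO3 in fresh feed = NH4NO3 in product, i.e. 320.5×0.098 = (1−0.271)·G·0.421.
G = 31.409/(0.421×0.729) = 102.34 tonne/day.

102.3 tonne/day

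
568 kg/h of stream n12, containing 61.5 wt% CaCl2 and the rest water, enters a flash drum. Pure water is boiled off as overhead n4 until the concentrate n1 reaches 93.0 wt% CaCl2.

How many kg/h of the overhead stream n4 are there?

CaCl2 is conserved: 568×0.615 = 349.32 kg/h all reports to the concentrate.
Concentrate = 349.32/(target fraction) = 375.61 kg/h.
Overhead = 568 − 375.61 = 192.39 kg/h.

192.4 kg/h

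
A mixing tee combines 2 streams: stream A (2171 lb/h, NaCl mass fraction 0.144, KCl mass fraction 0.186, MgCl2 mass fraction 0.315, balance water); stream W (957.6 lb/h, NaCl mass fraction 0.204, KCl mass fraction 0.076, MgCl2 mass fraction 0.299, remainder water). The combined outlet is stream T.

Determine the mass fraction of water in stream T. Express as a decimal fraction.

0.375

Total flow out = 2171 + 957.6 = 3128.6 lb/h.
water in = 2171×0.355 + 957.6×0.421 = 1173.9 lb/h.
water mass fraction in T = 1173.9/3128.6 = 0.375.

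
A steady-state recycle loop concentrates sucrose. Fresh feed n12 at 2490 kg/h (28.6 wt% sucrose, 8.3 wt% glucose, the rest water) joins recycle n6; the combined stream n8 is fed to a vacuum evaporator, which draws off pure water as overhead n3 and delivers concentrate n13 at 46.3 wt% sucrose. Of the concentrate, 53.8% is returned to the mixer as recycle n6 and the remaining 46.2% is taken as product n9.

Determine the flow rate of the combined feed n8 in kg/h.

Overall sucrose balance (none leaves overhead): sucrose in fresh feed = sucrose in product, i.e. 2490×0.286 = (1−0.538)·n13·0.463.
n13 = 712.14/(0.463×0.462) = 3329.2 kg/h.
Recycle n6 = 0.538×3329.2 = 1791.1 kg/h.
Combined feed n8 = 2490 + 1791.1 = 4281.1 kg/h.

4281 kg/h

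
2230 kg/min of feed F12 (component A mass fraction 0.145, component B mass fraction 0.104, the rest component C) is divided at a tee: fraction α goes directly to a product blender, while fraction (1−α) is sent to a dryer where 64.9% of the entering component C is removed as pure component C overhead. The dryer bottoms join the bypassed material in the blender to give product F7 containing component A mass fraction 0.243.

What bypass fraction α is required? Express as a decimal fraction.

All 2230×0.145 = 323.35 kg/min of component A reaches F7, so F7 = 323.35/0.243 = 1330.7 kg/min and vapour = 899.34 kg/min.
The evaporator receives (1−α)·2230 of feed at 0.751 component C and removes 0.649 of that component C:
0.649×0.751×(1−α)×2230 = 899.34
(1−α) = 899.34/1086.9 = 0.8274;  α = 0.1726.

0.173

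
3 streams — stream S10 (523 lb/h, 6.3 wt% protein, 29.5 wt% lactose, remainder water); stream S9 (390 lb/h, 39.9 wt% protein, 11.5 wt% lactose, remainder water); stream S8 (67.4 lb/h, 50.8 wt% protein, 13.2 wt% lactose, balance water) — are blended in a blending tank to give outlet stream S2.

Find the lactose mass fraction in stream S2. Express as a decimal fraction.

0.2122

Total flow out = 523 + 390 + 67.4 = 980.4 lb/h.
lactose in = 523×0.295 + 390×0.115 + 67.4×0.132 = 208.03 lb/h.
lactose mass fraction in S2 = 208.03/980.4 = 0.2122.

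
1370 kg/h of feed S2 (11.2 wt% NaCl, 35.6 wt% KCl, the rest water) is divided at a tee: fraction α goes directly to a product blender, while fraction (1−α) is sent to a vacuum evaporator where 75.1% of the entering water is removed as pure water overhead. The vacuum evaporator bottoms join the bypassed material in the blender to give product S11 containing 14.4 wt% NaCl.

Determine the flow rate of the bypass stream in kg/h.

All 1370×0.112 = 153.44 kg/h of NaCl reaches S11, so S11 = 153.44/0.144 = 1065.6 kg/h and vapour = 304.44 kg/h.
The evaporator receives (1−α)·1370 of feed at 0.532 water and removes 0.751 of that water:
0.751×0.532×(1−α)×1370 = 304.44
(1−α) = 304.44/547.36 = 0.5562;  α = 0.4438.
Bypass flow = 0.4438×1370 = 608 kg/h.

608 kg/h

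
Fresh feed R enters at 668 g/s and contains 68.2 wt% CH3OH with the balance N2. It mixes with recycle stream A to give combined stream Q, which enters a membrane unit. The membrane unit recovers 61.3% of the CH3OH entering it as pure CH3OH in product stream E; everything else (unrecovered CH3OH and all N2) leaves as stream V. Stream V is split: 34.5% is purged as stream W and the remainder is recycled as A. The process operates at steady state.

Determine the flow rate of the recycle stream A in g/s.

N2 enters only via R and leaves only via the purge: 668×0.318 = 0.345×(N2 in V), and the membrane unit passes all N2, so N2 in Q = N2 in V = 615.72 g/s.
CH3OH in Q: m_A = 668×0.682 + (1−0.345)·(1−0.613)·m_A, so m_A = 455.58/0.7465 = 610.27 g/s.
V = (1−0.613)×610.27 + 615.72 = 851.9 g/s.
Recycle A = (1−0.345)×851.9 = 557.99 g/s.

558 g/s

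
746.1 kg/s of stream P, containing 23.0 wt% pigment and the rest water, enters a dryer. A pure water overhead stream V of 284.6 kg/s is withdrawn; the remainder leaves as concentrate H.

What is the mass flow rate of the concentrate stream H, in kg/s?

461.5 kg/s

Concentrate = 746.1 − 284.6 = 461.5 kg/s.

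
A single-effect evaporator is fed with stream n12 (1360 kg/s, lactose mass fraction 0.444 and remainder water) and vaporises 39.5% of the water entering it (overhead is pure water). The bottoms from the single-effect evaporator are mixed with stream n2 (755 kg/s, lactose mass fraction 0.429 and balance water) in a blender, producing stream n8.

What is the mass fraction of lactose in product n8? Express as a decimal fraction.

Vapour removed = 0.395×0.556×1360 = 298.68 kg/s; concentrate = 1061.3 kg/s.
lactose reaching the mixer = 603.84 (from concentrate) + 755×0.429 = 927.74 kg/s.
Product flow = 1061.3 + 755 = 1816.3 kg/s; lactose fraction = 0.511.

0.511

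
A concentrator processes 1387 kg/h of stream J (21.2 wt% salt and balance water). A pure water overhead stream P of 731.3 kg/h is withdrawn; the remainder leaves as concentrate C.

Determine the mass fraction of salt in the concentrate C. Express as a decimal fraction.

0.448

salt is not removed: 1387×0.212 = 294.04 kg/h of salt enters C.
Concentrate = 1387 − 731.3 = 655.7 kg/h.
Mass fraction = 294.04/655.7 = 0.448.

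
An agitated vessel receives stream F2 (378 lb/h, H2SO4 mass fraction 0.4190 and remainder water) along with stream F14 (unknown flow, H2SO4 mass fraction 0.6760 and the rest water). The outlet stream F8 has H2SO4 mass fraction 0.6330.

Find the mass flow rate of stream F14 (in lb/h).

Let F14 be the unknown flow. Total out = 378 + F14.
H2SO4 balance: 158.38 + 0.676·F14 = 0.633·(378 + F14)
(0.676 − 0.633)·F14 = 0.633×378 − 158.38 = 80.892
F14 = 80.892 / 0.043 = 1881.2 lb/h

1881 lb/h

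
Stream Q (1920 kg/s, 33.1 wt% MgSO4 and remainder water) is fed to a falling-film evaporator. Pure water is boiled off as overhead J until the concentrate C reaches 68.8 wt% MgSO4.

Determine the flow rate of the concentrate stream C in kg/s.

923.7 kg/s

MgSO4 is conserved: 1920×0.331 = 635.52 kg/s all reports to the concentrate.
Concentrate = 635.52/(target fraction) = 923.72 kg/s.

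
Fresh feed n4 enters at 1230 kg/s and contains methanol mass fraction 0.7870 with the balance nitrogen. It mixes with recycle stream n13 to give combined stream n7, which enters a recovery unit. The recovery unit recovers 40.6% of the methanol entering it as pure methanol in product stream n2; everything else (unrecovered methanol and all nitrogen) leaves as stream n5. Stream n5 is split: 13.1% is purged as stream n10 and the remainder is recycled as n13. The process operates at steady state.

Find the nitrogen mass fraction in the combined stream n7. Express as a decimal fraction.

0.4999

nitrogen enters only via n4 and leaves only via the purge: 1230×0.213 = 0.131×(nitrogen in n5), and the recovery unit passes all nitrogen, so nitrogen in n7 = nitrogen in n5 = 1999.9 kg/s.
methanol in n7: m_A = 1230×0.787 + (1−0.131)·(1−0.406)·m_A, so m_A = 968.01/0.4838 = 2000.8 kg/s.
n7 = 2000.8 + 1999.9 = 4000.7 kg/s.
nitrogen fraction in n7 = 1999.9/4000.7 = 0.4999.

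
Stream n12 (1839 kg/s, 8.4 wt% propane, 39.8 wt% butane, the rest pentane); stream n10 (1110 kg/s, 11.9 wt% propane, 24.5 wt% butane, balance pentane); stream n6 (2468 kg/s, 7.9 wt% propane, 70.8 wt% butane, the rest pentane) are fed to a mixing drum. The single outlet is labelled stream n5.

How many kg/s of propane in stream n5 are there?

propane out = propane in = 1839×0.084 + 1110×0.119 + 2468×0.079 = 481.54 kg/s.

481.5 kg/s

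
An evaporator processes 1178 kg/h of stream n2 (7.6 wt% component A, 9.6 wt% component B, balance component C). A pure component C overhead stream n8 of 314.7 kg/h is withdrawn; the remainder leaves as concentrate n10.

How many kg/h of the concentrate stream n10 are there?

Concentrate = 1178 − 314.7 = 863.3 kg/h.

863.3 kg/h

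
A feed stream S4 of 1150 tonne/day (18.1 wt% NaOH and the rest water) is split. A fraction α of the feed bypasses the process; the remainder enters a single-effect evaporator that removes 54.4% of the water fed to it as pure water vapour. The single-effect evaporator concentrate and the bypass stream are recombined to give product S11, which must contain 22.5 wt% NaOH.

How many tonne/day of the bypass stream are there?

All 1150×0.181 = 208.15 tonne/day of NaOH reaches S11, so S11 = 208.15/0.225 = 925.11 tonne/day and vapour = 224.89 tonne/day.
The evaporator receives (1−α)·1150 of feed at 0.819 water and removes 0.544 of that water:
0.544×0.819×(1−α)×1150 = 224.89
(1−α) = 224.89/512.37 = 0.4389;  α = 0.5611.
Bypass flow = 0.5611×1150 = 645.24 tonne/day.

645.2 tonne/day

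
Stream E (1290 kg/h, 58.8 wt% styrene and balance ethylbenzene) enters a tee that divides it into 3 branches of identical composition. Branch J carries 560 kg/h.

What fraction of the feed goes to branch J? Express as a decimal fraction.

Fraction to J = 560/1290 = 0.4341.

0.434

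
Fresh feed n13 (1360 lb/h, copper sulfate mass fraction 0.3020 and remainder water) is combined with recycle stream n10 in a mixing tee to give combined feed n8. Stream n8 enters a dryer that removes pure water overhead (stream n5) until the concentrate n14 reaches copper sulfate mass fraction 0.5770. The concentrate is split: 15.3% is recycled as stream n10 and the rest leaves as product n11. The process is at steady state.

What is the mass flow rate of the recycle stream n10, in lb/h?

128.6 lb/h

Overall copper sulfate balance (none leaves overhead): copper sulfate in fresh feed = copper sulfate in product, i.e. 1360×0.302 = (1−0.153)·n14·0.577.
n14 = 410.72/(0.577×0.847) = 840.4 lb/h.
Recycle n10 = 0.153×840.4 = 128.58 lb/h.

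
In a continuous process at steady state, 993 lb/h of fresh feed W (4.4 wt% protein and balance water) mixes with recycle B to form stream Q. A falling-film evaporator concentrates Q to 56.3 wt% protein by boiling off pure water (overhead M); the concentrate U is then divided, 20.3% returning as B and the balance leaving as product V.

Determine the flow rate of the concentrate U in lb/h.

Overall protein balance (none leaves overhead): protein in fresh feed = protein in product, i.e. 993×0.044 = (1−0.203)·U·0.563.
U = 43.692/(0.563×0.797) = 97.372 lb/h.

97.37 lb/h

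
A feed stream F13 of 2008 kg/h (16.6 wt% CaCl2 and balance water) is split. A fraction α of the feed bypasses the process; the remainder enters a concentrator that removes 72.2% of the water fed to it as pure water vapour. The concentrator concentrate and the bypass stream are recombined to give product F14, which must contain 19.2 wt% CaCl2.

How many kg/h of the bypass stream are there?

All 2008×0.166 = 333.33 kg/h of CaCl2 reaches F14, so F14 = 333.33/0.192 = 1736.1 kg/h and vapour = 271.92 kg/h.
The evaporator receives (1−α)·2008 of feed at 0.834 water and removes 0.722 of that water:
0.722×0.834×(1−α)×2008 = 271.92
(1−α) = 271.92/1209.1 = 0.2249;  α = 0.7751.
Bypass flow = 0.7751×2008 = 1556.4 kg/h.

1556 kg/h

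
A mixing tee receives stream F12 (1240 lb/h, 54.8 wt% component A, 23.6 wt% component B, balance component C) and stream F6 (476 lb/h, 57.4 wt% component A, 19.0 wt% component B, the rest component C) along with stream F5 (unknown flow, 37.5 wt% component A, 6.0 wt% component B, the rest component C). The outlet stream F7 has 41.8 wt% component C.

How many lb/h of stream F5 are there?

Let F5 be the unknown flow. Total out = 1716 + F5.
component C balance: 380.18 + 0.565·F5 = 0.418·(1716 + F5)
(0.565 − 0.418)·F5 = 0.418×1716 − 380.18 = 337.11
F5 = 337.11 / 0.147 = 2293.3 lb/h

2293 lb/h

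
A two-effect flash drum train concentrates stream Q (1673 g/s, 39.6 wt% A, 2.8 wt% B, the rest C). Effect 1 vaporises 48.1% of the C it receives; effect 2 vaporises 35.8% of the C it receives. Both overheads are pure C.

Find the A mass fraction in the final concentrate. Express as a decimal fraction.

C in feed = 1673×0.576 = 963.65 g/s.
After stage 1: C left = (1−0.481)×963.65 = 500.13; stream total = 1209.5 g/s.
After stage 2: C left = (1−0.358)×500.13 = 321.09; final concentrate = 1030.4 g/s.
A fraction = 662.51/1030.4 = 0.6429.

0.6429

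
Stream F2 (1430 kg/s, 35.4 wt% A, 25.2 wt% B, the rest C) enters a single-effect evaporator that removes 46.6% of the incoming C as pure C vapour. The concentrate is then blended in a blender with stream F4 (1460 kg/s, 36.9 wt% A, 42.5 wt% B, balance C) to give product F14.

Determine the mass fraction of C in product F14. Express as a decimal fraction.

Vapour removed = 0.466×0.394×1430 = 262.55 kg/s; concentrate = 1167.4 kg/s.
C reaching the mixer = 300.87 (from concentrate) + 1460×0.206 = 601.63 kg/s.
Product flow = 1167.4 + 1460 = 2627.4 kg/s; C fraction = 0.2290.

0.2290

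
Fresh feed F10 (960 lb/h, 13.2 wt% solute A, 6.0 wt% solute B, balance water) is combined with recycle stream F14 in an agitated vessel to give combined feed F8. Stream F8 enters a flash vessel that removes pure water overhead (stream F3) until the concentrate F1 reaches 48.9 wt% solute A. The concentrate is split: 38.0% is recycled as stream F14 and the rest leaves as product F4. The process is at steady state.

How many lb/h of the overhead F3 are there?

700.9 lb/h

Overall solute A balance (none leaves overhead): solute A in fresh feed = solute A in product, i.e. 960×0.132 = (1−0.380)·F1·0.489.
F1 = 126.72/(0.489×0.620) = 417.97 lb/h.
Recycle F14 = 0.380×417.97 = 158.83 lb/h.
Combined feed F8 = 960 + 158.83 = 1118.8 lb/h.
Overhead F3 = F8 − F1 = 1118.8 − 417.97 = 700.86 lb/h.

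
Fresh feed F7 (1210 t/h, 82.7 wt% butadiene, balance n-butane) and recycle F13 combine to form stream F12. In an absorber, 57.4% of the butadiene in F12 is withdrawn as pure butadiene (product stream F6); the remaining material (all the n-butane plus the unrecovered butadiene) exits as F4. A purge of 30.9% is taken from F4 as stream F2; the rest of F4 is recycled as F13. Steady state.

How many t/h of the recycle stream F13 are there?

885.6 t/h

n-butane enters only via F7 and leaves only via the purge: 1210×0.173 = 0.309×(n-butane in F4), and the absorber passes all n-butane, so n-butane in F12 = n-butane in F4 = 677.44 t/h.
butadiene in F12: m_A = 1210×0.827 + (1−0.309)·(1−0.574)·m_A, so m_A = 1000.7/0.7056 = 1418.1 t/h.
F4 = (1−0.574)×1418.1 + 677.44 = 1281.6 t/h.
Recycle F13 = (1−0.309)×1281.6 = 885.56 t/h.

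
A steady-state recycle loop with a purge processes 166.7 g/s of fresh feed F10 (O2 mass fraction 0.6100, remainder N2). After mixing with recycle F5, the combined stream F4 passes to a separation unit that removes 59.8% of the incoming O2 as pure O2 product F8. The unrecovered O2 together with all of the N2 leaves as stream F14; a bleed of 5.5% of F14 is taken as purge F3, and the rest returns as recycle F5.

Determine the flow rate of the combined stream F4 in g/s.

1346 g/s

N2 enters only via F10 and leaves only via the purge: 166.7×0.390 = 0.055×(N2 in F14), and the separation unit passes all N2, so N2 in F4 = N2 in F14 = 1182.1 g/s.
O2 in F4: m_A = 166.7×0.610 + (1−0.055)·(1−0.598)·m_A, so m_A = 101.69/0.6201 = 163.98 g/s.
F4 = 163.98 + 1182.1 = 1346 g/s.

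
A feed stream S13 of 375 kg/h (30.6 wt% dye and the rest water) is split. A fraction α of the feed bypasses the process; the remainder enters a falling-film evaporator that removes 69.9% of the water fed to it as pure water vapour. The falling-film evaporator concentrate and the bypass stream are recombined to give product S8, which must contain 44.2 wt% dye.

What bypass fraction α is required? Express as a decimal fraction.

0.366

All 375×0.306 = 114.75 kg/h of dye reaches S8, so S8 = 114.75/0.442 = 259.62 kg/h and vapour = 115.38 kg/h.
The evaporator receives (1−α)·375 of feed at 0.694 water and removes 0.699 of that water:
0.699×0.694×(1−α)×375 = 115.38
(1−α) = 115.38/181.91 = 0.6343;  α = 0.3657.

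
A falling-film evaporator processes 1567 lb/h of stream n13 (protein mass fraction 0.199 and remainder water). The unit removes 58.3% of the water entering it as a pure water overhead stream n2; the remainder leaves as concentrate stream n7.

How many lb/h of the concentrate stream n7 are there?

835.2 lb/h

water entering = 1567×0.801 = 1255.2 lb/h; overhead removed = 0.583×1255.2 = 731.76 lb/h.
Concentrate = 1567 − 731.76 = 835.24 lb/h.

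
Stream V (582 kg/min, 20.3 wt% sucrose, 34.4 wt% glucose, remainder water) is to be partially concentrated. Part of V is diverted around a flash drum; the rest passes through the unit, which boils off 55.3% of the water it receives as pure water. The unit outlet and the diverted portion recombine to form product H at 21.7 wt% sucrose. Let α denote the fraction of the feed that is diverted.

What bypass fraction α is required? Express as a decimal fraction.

All 582×0.203 = 118.15 kg/min of sucrose reaches H, so H = 118.15/0.217 = 544.45 kg/min and vapour = 37.548 kg/min.
The evaporator receives (1−α)·582 of feed at 0.453 water and removes 0.553 of that water:
0.553×0.453×(1−α)×582 = 37.548
(1−α) = 37.548/145.8 = 0.2575;  α = 0.7425.

0.742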